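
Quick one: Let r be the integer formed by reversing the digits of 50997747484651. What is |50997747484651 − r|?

Reverse of 50997747484651 is 15648474779905.
|50997747484651 − 15648474779905| = 35349272704746

35349272704746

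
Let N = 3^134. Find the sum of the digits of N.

297

3^134 = 8595044557171427132038716315969726107279416250769088168531684569
Sum of its 64 digits: 297.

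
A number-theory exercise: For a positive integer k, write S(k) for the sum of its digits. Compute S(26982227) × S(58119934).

1520

S(26982227) = 2+6+9+8+2+2+2+7 = 38.
S(58119934) = 5+8+1+1+9+9+3+4 = 40.
38 · 40 = 1520.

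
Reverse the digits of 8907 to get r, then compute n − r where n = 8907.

Reverse of 8907 is 7098.
8907 − 7098 = 1809

1809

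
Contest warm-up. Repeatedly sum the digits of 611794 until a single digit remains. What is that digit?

6+1+1+7+9+4 = 28
2+8 = 10
1+0 = 1
(Equivalently, 611794 mod 9 = 1.)

1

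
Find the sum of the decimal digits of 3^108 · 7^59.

3^108 · 7^59 = 245403001685390150794188770074643728338759895416625555971316659746682038052645712228825183484687549223
Sum of its 102 digits: 468.

468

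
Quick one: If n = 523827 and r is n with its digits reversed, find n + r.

Reverse of 523827 is 728325.
523827 + 728325 = 1252152

1252152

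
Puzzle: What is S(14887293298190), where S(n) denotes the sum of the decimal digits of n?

1+4+8+8+7+2+9+3+2+9+8+1+9+0 = 71

71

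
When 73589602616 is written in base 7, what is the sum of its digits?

38

73589602616 in base 7 is 5213422205255.
Digit sum: 5+2+1+3+4+2+2+2+0+5+2+5+5 = 38.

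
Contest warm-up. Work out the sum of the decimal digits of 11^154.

736

11^154 = 23685006833599197195919088540029236495037570793389397124452664106311119907667522129737993239189993164203234593360478299303844688744325163736088149221730477343641
Sum of its 161 digits: 736.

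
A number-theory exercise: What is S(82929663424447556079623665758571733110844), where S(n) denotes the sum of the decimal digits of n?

8+2+9+2+9+6+6+3+4+2+4+4+4+7+5+5+6+0+7+9+6+2+3+6+6+5+7+5+8+5+7+1+7+3+3+1+1+0+8+4+4 = 194

194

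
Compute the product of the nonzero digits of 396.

162

3×9×6 = 162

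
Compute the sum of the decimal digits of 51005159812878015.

66

5+1+0+0+5+1+5+9+8+1+2+8+7+8+0+1+5 = 66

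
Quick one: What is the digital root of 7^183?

1

The digital root of n equals n mod 9 (or 9 when 9 | n), so we need 7^183 mod 9.
7^183 ≡ 1 (mod 9), so the digital root is 1.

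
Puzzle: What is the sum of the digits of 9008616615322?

9+0+0+8+6+1+6+6+1+5+3+2+2 = 49

49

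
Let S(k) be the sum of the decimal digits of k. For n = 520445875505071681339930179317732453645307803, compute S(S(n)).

17

First digit sum: 188.
1+8+8 = 17.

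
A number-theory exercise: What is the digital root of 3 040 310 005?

7

3+0+4+0+3+1+0+0+0+5 = 16
1+6 = 7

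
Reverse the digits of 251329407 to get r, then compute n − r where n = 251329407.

-453593745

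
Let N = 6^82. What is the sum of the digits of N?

6^82 = 6432836768856613963131569182419760736218287828057662753064615936
Sum of its 64 digits: 306.

306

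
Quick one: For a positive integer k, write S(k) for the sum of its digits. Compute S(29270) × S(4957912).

S(29270) = 2+9+2+7+0 = 20.
S(4957912) = 4+9+5+7+9+1+2 = 37.
20 · 37 = 740.

740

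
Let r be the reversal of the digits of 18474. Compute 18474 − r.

-29007

Reverse of 18474 is 47481.
18474 − 47481 = -29007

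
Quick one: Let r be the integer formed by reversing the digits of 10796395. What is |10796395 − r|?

48573306

Reverse of 10796395 is 59369701.
|10796395 − 59369701| = 48573306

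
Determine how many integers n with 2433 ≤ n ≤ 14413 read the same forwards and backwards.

120

The integers in [2433, 14413] that read the same forwards and backwards: 2442, 2552, 2662, 2772, 2882, 2992, …, 14241, 14341.
120 qualify.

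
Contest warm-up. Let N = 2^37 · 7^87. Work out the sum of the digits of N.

2^37 · 7^87 = 4588168097137225968320104151619579019987372290783462948952348316648657455086143799296
Sum of its 85 digits: 416.

416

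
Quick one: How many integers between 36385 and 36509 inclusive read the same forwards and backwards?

1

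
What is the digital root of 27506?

2+7+5+0+6 = 20
2+0 = 2

2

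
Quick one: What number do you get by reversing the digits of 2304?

Reversing 2304 gives 4032.

4032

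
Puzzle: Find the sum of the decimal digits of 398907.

36

3+9+8+9+0+7 = 36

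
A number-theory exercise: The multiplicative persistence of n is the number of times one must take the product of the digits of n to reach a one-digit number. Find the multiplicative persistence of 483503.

483503 → 0 (1 step)

1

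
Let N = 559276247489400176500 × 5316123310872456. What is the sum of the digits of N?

559276247489400176500 × 5316123310872456 = 2973181496495673173989376335388484000
Sum of its 37 digits: 183.

183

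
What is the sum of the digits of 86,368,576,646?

65

8+6+3+6+8+5+7+6+6+4+6 = 65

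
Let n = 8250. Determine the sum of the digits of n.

8+2+5+0 = 15

15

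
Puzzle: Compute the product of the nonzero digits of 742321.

7×4×2×3×2×1 = 336

336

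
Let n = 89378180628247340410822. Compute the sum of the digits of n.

97

8+9+3+7+8+1+8+0+6+2+8+2+4+7+3+4+0+4+1+0+8+2+2 = 97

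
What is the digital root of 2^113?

5

The digital root of n equals n mod 9 (or 9 when 9 | n), so we need 2^113 mod 9.
2^113 ≡ 5 (mod 9), so the digital root is 5.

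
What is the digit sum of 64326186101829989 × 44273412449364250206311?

64326186101829989 × 44273412449364250206311 = 2847939768580881443232924415347896860579
Sum of its 40 digits: 208.

208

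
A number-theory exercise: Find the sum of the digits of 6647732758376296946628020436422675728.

6+6+4+7+7+3+2+7+5+8+3+7+6+2+9+6+9+4+6+6+2+8+0+2+0+4+3+6+4+2+2+6+7+5+7+2+8 = 181

181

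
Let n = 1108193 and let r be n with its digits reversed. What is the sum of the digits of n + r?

19

Reversal of 1108193 is 3918011; 1108193 + 3918011 = 5026204.
Digit sum of 5026204: 5+0+2+6+2+0+4 = 19.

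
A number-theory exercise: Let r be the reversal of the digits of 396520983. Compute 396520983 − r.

7495290

Reverse of 396520983 is 389025693.
396520983 − 389025693 = 7495290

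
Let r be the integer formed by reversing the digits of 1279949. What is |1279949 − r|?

8219772

Reverse of 1279949 is 9499721.
|1279949 − 9499721| = 8219772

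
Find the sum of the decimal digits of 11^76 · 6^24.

11^76 · 6^24 = 66293978213276191083196475068896942143050953861923688757584170254032298310861074121965806714617856
Sum of its 98 digits: 450.

450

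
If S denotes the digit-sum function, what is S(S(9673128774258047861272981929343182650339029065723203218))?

First digit sum: 241.
2+4+1 = 7.

7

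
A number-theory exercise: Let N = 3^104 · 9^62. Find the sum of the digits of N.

495

3^104 · 9^62 = 6076396096647706909168138770838836135530328017648434830996201971201776350890241322455818405320466786549738961
Sum of its 109 digits: 495.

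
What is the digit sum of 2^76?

106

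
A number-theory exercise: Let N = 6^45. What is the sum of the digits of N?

6^45 = 103945637534048876111514866313854976
Sum of its 36 digits: 162.

162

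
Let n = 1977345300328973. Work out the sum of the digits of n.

1+9+7+7+3+4+5+3+0+0+3+2+8+9+7+3 = 71

71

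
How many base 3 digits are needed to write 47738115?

17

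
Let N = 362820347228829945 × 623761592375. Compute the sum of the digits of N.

362820347228829945 × 623761592375 = 226313397533505385001283669375
Sum of its 30 digits: 123.

123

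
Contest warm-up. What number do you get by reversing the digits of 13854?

Reversing 13854 gives 45831.

45831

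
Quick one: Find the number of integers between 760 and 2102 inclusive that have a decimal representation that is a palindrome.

The integers in [760, 2102] that have a decimal representation that is a palindrome: 767, 777, 787, 797, 808, 818, …, 1991, 2002.
35 qualify.

35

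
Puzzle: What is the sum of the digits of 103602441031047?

36

1+0+3+6+0+2+4+4+1+0+3+1+0+4+7 = 36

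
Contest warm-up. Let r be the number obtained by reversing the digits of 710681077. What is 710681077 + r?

Reverse of 710681077 is 770186017.
710681077 + 770186017 = 1480867094

1480867094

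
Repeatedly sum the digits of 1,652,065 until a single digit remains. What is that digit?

7

1+6+5+2+0+6+5 = 25
2+5 = 7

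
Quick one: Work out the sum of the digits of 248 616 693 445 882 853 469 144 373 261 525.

2+4+8+6+1+6+6+9+3+4+4+5+8+8+2+8+5+3+4+6+9+1+4+4+3+7+3+2+6+1+5+2+5 = 154

154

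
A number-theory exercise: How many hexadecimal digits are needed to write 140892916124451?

12

140892916124451 in base 16 is 802430378B23, which has 12 digits.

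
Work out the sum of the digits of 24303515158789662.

75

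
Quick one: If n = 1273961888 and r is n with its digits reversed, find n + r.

Reverse of 1273961888 is 8881693721.
1273961888 + 8881693721 = 10155655609

10155655609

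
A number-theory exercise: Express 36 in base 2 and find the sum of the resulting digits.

2

36 in base 2 is 100100.
Digit sum: 1+0+0+1+0+0 = 2.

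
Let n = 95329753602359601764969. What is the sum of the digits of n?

9+5+3+2+9+7+5+3+6+0+2+3+5+9+6+0+1+7+6+4+9+6+9 = 116

116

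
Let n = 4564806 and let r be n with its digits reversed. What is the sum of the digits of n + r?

30

Reversal of 4564806 is 6084654; 4564806 + 6084654 = 10649460.
Digit sum of 10649460: 1+0+6+4+9+4+6+0 = 30.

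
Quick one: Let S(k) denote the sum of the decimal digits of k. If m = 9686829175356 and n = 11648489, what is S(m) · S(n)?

3075

S(9686829175356) = 9+6+8+6+8+2+9+1+7+5+3+5+6 = 75.
S(11648489) = 1+1+6+4+8+4+8+9 = 41.
75 · 41 = 3075.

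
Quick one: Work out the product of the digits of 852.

8×5×2 = 80

80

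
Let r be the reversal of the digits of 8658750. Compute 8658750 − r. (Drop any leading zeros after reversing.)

8080182

Reverse of 8658750 is 578568.
8658750 − 578568 = 8080182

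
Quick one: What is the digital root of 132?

1+3+2 = 6
(Equivalently, 132 mod 9 = 6.)

6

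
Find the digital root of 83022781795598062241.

8+3+0+2+2+7+8+1+7+9+5+5+9+8+0+6+2+2+4+1 = 89
8+9 = 17
1+7 = 8

8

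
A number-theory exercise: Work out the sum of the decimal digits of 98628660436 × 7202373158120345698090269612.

174

98628660436 × 7202373158120345698090269612 = 710360416545612511879878575237637470832
Sum of its 39 digits: 174.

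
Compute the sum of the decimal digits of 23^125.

23^125 = 164429411410369030597209522318800524489738240286394468993169920234693112395740694404729343463316583153498492045834781640546460894811050131886751583720245249098026646757943
Sum of its 171 digits: 749.

749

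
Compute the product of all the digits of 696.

6×9×6 = 324

324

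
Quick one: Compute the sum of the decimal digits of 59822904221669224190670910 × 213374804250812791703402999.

203

59822904221669224190670910 × 213374804250812791703402999 = 12764700478013792880158615086230420181331075916059090
Sum of its 53 digits: 203.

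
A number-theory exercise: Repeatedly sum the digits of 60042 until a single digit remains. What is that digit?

3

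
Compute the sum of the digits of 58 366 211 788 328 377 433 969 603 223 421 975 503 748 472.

203

5+8+3+6+6+2+1+1+7+8+8+3+2+8+3+7+7+4+3+3+9+6+9+6+0+3+2+2+3+4+2+1+9+7+5+5+0+3+7+4+8+4+7+2 = 203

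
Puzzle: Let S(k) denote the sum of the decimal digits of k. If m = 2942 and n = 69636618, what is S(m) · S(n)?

S(2942) = 2+9+4+2 = 17.
S(69636618) = 6+9+6+3+6+6+1+8 = 45.
17 · 45 = 765.

765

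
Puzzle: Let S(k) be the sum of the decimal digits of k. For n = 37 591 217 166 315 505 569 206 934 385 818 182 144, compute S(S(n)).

First digit sum: 164.
1+6+4 = 11.

11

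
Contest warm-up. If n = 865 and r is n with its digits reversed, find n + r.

Reverse of 865 is 568.
865 + 568 = 1433

1433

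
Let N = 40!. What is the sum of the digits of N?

189

40! = 815915283247897734345611269596115894272000000000
Sum of its 48 digits: 189.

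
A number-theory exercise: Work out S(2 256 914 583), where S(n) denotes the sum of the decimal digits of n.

45

2+2+5+6+9+1+4+5+8+3 = 45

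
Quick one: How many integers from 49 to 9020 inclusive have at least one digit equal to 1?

The integers in [49, 9020] that have at least one digit equal to 1: 51, 61, 71, 81, 91, 100, …, 9018, 9019.
3165 qualify.

3165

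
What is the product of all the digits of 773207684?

7×7×3×2×0×7×6×8×4 = 0

0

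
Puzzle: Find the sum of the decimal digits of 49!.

49! = 608281864034267560872252163321295376887552831379210240000000000
Sum of its 63 digits: 225.

225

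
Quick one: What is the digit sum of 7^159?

604

7^159 = 234740682134024551131000058650934972334548202799931928152823524461886795080326841696794903402607778498130119856838781042578195658985143
Sum of its 135 digits: 604.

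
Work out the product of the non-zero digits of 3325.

3×3×2×5 = 90

90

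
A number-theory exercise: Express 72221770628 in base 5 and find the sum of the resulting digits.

28

72221770628 in base 5 is 2140402233130003.
Digit sum: 2+1+4+0+4+0+2+2+3+3+1+3+0+0+0+3 = 28.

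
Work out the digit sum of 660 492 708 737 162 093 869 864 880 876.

158

6+6+0+4+9+2+7+0+8+7+3+7+1+6+2+0+9+3+8+6+9+8+6+4+8+8+0+8+7+6 = 158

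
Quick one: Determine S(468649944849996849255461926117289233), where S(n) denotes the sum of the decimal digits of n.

196

4+6+8+6+4+9+9+4+4+8+4+9+9+9+6+8+4+9+2+5+5+4+6+1+9+2+6+1+1+7+2+8+9+2+3+3 = 196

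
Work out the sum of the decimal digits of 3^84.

3^84 = 11972515182562019788602740026717047105681
Sum of its 41 digits: 162.

162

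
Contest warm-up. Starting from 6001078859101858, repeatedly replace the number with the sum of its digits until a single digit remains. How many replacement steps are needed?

3

6001078859101858 → 67 → 13 → 4 (3 steps)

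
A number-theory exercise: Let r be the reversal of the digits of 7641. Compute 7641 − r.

6174

Reverse of 7641 is 1467.
7641 − 1467 = 6174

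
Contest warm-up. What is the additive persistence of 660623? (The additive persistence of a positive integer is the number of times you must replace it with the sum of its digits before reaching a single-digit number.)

2

660623 → 23 → 5 (2 steps)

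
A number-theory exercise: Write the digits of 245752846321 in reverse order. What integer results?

123648257542

Reversing 245752846321 gives 123648257542.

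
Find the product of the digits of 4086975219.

4×0×8×6×9×7×5×2×1×9 = 0

0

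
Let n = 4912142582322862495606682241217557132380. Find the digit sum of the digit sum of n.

14

First digit sum: 158.
1+5+8 = 14.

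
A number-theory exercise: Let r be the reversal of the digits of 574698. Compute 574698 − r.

-321777

Reverse of 574698 is 896475.
574698 − 896475 = -321777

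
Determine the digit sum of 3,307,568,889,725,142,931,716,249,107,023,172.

143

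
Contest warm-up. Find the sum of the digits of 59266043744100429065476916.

5+9+2+6+6+0+4+3+7+4+4+1+0+0+4+2+9+0+6+5+4+7+6+9+1+6 = 110

110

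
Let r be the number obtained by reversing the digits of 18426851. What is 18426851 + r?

Reverse of 18426851 is 15862481.
18426851 + 15862481 = 34289332

34289332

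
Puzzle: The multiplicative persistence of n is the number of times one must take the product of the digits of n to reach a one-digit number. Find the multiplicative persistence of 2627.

4

2627 → 168 → 48 → 32 → 6 (4 steps)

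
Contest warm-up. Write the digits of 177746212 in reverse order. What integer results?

212647771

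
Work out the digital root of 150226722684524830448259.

9

1+5+0+2+2+6+7+2+2+6+8+4+5+2+4+8+3+0+4+4+8+2+5+9 = 99
9+9 = 18
1+8 = 9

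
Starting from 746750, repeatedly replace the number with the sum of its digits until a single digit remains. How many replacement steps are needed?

3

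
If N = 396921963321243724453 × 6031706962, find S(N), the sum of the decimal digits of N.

154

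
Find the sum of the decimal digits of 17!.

17! = 355687428096000
Sum of its 15 digits: 63.

63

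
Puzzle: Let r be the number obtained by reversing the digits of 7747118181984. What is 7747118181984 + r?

12638936299461

Reverse of 7747118181984 is 4891818117477.
7747118181984 + 4891818117477 = 12638936299461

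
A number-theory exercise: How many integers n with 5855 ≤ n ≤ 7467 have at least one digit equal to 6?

The integers in [5855, 7467] that have at least one digit equal to 6: 5856, 5860, 5861, 5862, 5863, 5864, …, 7466, 7467.
1123 qualify.

1123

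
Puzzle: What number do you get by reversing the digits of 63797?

79736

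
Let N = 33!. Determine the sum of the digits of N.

144

33! = 8683317618811886495518194401280000000
Sum of its 37 digits: 144.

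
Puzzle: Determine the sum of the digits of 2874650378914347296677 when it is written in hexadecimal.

2874650378914347296677 in base 16 is 9BD5C9B91277BB27A5.
Digit sum: 9+11+13+5+12+9+11+9+1+2+7+7+11+11+2+7+10+5 = 142.

142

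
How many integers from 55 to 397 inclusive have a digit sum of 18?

10

The integers in [55, 397] that have a digit sum of 18: 99, 189, 198, 279, 288, 297, 369, 378, 387, 396.
10 qualify.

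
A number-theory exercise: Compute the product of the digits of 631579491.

204120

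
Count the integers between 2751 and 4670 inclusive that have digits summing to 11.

83

The integers in [2751, 4670] that have digits summing to 11: 2801, 2810, 2900, 3008, 3017, 3026, …, 4601, 4610.
83 qualify.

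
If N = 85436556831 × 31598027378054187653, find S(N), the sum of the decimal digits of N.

85436556831 × 31598027378054187653 = 2699626661832620525613073007643
Sum of its 31 digits: 126.

126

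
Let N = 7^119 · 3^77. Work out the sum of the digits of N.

576

7^119 · 3^77 = 201838204943490038900380251391791522527390181015602729005546309727733365522225375303568005081288784542837613861593972095858934358255641109
Sum of its 138 digits: 576.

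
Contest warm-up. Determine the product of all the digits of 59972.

5670

5×9×9×7×2 = 5670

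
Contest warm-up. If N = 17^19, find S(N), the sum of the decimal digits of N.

98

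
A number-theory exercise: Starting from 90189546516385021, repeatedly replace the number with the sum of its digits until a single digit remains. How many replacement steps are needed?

3

90189546516385021 → 73 → 10 → 1 (3 steps)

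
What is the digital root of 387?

9

3+8+7 = 18
1+8 = 9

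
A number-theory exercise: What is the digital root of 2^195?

The digital root of n equals n mod 9 (or 9 when 9 | n), so we need 2^195 mod 9.
2^195 ≡ 8 (mod 9), so the digital root is 8.

8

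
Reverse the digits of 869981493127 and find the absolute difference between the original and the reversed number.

148587303159

Reverse of 869981493127 is 721394189968.
|869981493127 − 721394189968| = 148587303159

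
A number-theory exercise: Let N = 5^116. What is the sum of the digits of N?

5^116 = 1203706215242022408159986214115579574086313530134617622024961747229099273681640625
Sum of its 82 digits: 322.

322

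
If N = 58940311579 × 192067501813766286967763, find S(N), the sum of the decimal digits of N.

58940311579 × 192067501813766286967763 = 11320518401103532585365878348627777
Sum of its 35 digits: 146.

146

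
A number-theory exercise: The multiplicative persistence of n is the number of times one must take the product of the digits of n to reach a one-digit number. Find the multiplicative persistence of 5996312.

5996312 → 14580 → 0 (2 steps)

2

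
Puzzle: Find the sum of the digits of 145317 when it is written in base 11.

145317 in base 11 is 9A1A7.
Digit sum: 9+10+1+10+7 = 37.

37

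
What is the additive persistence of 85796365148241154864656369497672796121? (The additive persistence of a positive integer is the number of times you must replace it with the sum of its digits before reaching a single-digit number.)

3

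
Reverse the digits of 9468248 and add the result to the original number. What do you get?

17896897

Reverse of 9468248 is 8428649.
9468248 + 8428649 = 17896897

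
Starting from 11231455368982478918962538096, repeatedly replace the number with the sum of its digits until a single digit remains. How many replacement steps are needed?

11231455368982478918962538096 → 143 → 8 (2 steps)

2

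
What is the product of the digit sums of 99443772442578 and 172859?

S(99443772442578) = 9+9+4+4+3+7+7+2+4+4+2+5+7+8 = 75.
S(172859) = 1+7+2+8+5+9 = 32.
75 · 32 = 2400.

2400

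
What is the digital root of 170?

1+7+0 = 8
(Equivalently, 170 mod 9 = 8.)

8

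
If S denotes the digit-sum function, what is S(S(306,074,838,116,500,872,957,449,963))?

First digit sum: 125.
1+2+5 = 8.

8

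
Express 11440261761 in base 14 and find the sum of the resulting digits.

11440261761 in base 14 is 7A7555865.
Digit sum: 7+10+7+5+5+5+8+6+5 = 58.

58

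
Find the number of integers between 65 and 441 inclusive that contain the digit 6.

69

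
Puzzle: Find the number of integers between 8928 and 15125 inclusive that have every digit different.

1925

The integers in [8928, 15125] that have every digit different: 8930, 8931, 8932, 8934, 8935, 8936, …, 15097, 15098.
1925 qualify.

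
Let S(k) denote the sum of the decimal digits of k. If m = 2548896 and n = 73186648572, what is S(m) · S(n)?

2394

S(2548896) = 2+5+4+8+8+9+6 = 42.
S(73186648572) = 7+3+1+8+6+6+4+8+5+7+2 = 57.
42 · 57 = 2394.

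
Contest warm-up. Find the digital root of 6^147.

9

The digital root of n equals n mod 9 (or 9 when 9 | n), so we need 6^147 mod 9.
6^147 ≡ 0 (mod 9), so the digital root is 9.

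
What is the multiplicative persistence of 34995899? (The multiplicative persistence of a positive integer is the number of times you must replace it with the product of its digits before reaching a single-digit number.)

34995899 → 3149280 → 0 (2 steps)

2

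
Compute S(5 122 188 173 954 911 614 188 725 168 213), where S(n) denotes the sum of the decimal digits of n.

130

5+1+2+2+1+8+8+1+7+3+9+5+4+9+1+1+6+1+4+1+8+8+7+2+5+1+6+8+2+1+3 = 130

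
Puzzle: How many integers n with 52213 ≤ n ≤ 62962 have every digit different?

The integers in [52213, 62962] that have every digit different: 52301, 52304, 52306, 52307, 52308, 52309, …, 62957, 62958.
3264 qualify.

3264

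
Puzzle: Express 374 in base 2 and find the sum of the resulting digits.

6

374 in base 2 is 101110110.
Digit sum: 1+0+1+1+1+0+1+1+0 = 6.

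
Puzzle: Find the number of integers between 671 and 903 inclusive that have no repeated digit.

170

The integers in [671, 903] that have no repeated digit: 671, 672, 673, 674, 675, 678, …, 902, 903.
170 qualify.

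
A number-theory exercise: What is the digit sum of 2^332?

472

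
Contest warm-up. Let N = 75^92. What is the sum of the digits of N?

765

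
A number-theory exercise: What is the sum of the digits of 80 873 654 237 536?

67

8+0+8+7+3+6+5+4+2+3+7+5+3+6 = 67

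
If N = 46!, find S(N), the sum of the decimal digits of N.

46! = 5502622159812088949850305428800254892961651752960000000000
Sum of its 58 digits: 216.

216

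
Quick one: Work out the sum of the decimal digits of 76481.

26

7+6+4+8+1 = 26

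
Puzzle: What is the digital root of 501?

5+0+1 = 6

6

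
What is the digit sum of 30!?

117

30! = 265252859812191058636308480000000
Sum of its 33 digits: 117.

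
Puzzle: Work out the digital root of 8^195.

The digital root of n equals n mod 9 (or 9 when 9 | n), so we need 8^195 mod 9.
8^195 ≡ 8 (mod 9), so the digital root is 8.

8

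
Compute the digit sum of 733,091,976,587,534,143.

85

7+3+3+0+9+1+9+7+6+5+8+7+5+3+4+1+4+3 = 85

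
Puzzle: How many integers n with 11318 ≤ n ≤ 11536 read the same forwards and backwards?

The integers in [11318, 11536] that read the same forwards and backwards: 11411, 11511.
2 qualify.

2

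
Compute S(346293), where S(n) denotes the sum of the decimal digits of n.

3+4+6+2+9+3 = 27

27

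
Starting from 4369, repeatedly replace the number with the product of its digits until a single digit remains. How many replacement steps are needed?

4

4369 → 648 → 192 → 18 → 8 (4 steps)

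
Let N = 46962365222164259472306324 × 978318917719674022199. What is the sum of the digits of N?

201

46962365222164259472306324 × 978318917719674022199 = 45944170317703796994467101226228085444104086476
Sum of its 47 digits: 201.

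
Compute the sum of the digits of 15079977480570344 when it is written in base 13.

80

15079977480570344 in base 13 is 3AA354A0BB70024.
Digit sum: 3+10+10+3+5+4+10+0+11+11+7+0+0+2+4 = 80.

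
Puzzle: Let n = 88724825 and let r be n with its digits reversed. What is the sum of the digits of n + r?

Reversal of 88724825 is 52842788; 88724825 + 52842788 = 141567613.
Digit sum of 141567613: 1+4+1+5+6+7+6+1+3 = 34.

34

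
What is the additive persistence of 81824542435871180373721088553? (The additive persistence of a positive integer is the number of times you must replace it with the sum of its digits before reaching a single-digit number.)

81824542435871180373721088553 → 123 → 6 (2 steps)

2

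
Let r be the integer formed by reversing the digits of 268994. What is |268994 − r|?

Reverse of 268994 is 499862.
|268994 − 499862| = 230868

230868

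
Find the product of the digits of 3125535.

2250

3×1×2×5×5×3×5 = 2250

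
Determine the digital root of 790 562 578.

4

7+9+0+5+6+2+5+7+8 = 49
4+9 = 13
1+3 = 4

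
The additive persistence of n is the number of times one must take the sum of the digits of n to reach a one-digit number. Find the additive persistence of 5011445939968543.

5011445939968543 → 76 → 13 → 4 (3 steps)

3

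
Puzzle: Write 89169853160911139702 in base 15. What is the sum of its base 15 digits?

89169853160911139702 in base 15 is D8977E7940CEA9DA2.
Digit sum: 13+8+9+7+7+14+7+9+4+0+12+14+10+9+13+10+2 = 148.

148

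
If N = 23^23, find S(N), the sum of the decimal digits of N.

146

23^23 = 20880467999847912034355032910567
Sum of its 32 digits: 146.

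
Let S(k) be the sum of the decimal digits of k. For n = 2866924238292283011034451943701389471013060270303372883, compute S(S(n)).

First digit sum: 207.
2+0+7 = 9.

9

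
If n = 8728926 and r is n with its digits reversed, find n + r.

15027204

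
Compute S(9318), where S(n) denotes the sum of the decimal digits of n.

21

9+3+1+8 = 21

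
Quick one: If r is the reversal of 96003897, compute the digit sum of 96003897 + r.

Reversal of 96003897 is 79830069; 96003897 + 79830069 = 175833966.
Digit sum of 175833966: 1+7+5+8+3+3+9+6+6 = 48.

48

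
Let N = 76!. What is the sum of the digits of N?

441

76! = 1885494701666050254987932260861146558230394535379329335672487982961844043495537923117729972224000000000000000000
Sum of its 112 digits: 441.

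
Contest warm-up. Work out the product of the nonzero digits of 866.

8×6×6 = 288

288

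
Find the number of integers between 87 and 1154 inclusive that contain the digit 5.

282

The integers in [87, 1154] that contain the digit 5: 95, 105, 115, 125, 135, 145, …, 1153, 1154.
282 qualify.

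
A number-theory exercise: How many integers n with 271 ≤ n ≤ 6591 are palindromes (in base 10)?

129

The integers in [271, 6591] that are palindromes (in base 10): 272, 282, 292, 303, 313, 323, …, 6446, 6556.
129 qualify.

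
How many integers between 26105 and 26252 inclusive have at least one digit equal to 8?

24

The integers in [26105, 26252] that have at least one digit equal to 8: 26108, 26118, 26128, 26138, 26148, 26158, …, 26238, 26248.
24 qualify.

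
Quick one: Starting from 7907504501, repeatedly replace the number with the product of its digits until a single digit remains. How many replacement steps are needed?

1

7907504501 → 0 (1 step)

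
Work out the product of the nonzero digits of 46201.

48

4×6×2×1 = 48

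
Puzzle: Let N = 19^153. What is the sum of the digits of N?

874

19^153 = 4459651743768901196517993196934040348836341370206009592009153677079380959407892376354740013148944284972984025042628723104332685077600059155546639521554329379828929259619033472204611343831037559859
Sum of its 196 digits: 874.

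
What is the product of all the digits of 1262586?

5760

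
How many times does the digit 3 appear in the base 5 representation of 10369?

10369 in base 5 is 312434.
The digit 3 appears 2 times.

2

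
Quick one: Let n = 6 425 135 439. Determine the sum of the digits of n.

6+4+2+5+1+3+5+4+3+9 = 42

42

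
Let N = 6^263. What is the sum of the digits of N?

855

6^263 = 4505872005206923907440521942911176190733377252031390121760950508916348831770998282633365004186830308882924332127008284553457417817664399081495585279207658739105610828213204115638593266151133682678435414016
Sum of its 205 digits: 855.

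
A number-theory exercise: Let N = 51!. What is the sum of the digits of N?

51! = 1551118753287382280224243016469303211063259720016986112000000000000
Sum of its 67 digits: 198.

198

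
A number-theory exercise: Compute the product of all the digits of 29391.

486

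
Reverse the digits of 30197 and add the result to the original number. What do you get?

109300

Reverse of 30197 is 79103.
30197 + 79103 = 109300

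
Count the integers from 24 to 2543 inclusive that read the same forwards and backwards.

112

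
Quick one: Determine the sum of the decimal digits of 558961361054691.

69

5+5+8+9+6+1+3+6+1+0+5+4+6+9+1 = 69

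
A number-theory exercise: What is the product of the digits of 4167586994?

13063680

4×1×6×7×5×8×6×9×9×4 = 13063680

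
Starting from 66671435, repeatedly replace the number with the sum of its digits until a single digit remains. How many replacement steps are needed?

66671435 → 38 → 11 → 2 (3 steps)

3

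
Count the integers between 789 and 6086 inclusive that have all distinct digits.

2720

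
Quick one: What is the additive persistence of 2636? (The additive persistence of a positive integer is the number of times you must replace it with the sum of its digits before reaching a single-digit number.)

2636 → 17 → 8 (2 steps)

2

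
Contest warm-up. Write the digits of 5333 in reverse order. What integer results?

Reversing 5333 gives 3335.

3335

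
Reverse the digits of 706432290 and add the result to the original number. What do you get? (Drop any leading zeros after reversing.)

798666897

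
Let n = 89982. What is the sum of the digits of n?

8+9+9+8+2 = 36

36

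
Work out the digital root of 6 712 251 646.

4

6+7+1+2+2+5+1+6+4+6 = 40
4+0 = 4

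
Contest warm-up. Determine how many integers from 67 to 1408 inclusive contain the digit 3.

413

The integers in [67, 1408] that contain the digit 3: 73, 83, 93, 103, 113, 123, …, 1399, 1403.
413 qualify.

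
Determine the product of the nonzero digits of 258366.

8640

2×5×8×3×6×6 = 8640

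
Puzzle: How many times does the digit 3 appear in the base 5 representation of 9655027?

2

9655027 in base 5 is 4432430102.
The digit 3 appears 2 times.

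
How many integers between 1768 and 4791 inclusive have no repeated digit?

1523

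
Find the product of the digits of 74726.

7×4×7×2×6 = 2352

2352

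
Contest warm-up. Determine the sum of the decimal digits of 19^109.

658

19^109 = 24218235827108619536177258655689905274733087906973668975273015474087845429471321842394188336521448527266621220099983995505013875436008159779
Sum of its 140 digits: 658.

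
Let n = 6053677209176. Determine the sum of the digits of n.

6+0+5+3+6+7+7+2+0+9+1+7+6 = 59

59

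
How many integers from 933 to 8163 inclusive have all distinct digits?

3667

The integers in [933, 8163] that have all distinct digits: 934, 935, 936, 937, 938, 940, …, 8162, 8163.
3667 qualify.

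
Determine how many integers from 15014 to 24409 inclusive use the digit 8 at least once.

3244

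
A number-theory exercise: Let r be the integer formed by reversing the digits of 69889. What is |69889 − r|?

Reverse of 69889 is 98896.
|69889 − 98896| = 29007

29007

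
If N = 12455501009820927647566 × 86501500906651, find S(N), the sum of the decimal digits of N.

163

12455501009820927647566 × 86501500906651 = 1077419531893817418961084221593361466
Sum of its 37 digits: 163.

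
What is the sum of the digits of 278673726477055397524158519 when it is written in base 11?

89

278673726477055397524158519 in base 11 is 26324381250758524051480211.
Digit sum: 2+6+3+2+4+3+8+1+2+5+0+7+5+8+5+2+4+0+5+1+4+8+0+2+1+1 = 89.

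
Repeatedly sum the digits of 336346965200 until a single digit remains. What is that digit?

3+3+6+3+4+6+9+6+5+2+0+0 = 47
4+7 = 11
1+1 = 2
(Equivalently, 336346965200 mod 9 = 2.)

2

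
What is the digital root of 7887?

3

7+8+8+7 = 30
3+0 = 3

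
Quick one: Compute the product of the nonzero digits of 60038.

144

6×3×8 = 144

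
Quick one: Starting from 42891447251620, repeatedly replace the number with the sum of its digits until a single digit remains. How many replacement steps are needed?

42891447251620 → 55 → 10 → 1 (3 steps)

3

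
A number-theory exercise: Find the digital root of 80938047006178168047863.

5

8+0+9+3+8+0+4+7+0+0+6+1+7+8+1+6+8+0+4+7+8+6+3 = 104
1+0+4 = 5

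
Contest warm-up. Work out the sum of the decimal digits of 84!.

477

84! = 3314240134565353266999387579130131288000666286242049487118846032383059131291716864129885722968716753156177920000000000000000000
Sum of its 127 digits: 477.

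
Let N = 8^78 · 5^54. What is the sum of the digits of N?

244

8^78 · 5^54 = 1532495540865888858358347027150309183618739122183602176000000000000000000000000000000000000000000000000000000
Sum of its 109 digits: 244.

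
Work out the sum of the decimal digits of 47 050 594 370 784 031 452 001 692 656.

4+7+0+5+0+5+9+4+3+7+0+7+8+4+0+3+1+4+5+2+0+0+1+6+9+2+6+5+6 = 113

113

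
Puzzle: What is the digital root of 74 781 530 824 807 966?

4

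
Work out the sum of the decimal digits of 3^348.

756

3^348 = 10919346372035774928116086769780299722615977123221802683322521139493129790900880802771006432817387027981216471703864763045979382585181982025922478299353752591586189361
Sum of its 167 digits: 756.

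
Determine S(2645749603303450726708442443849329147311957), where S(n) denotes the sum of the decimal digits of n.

185

2+6+4+5+7+4+9+6+0+3+3+0+3+4+5+0+7+2+6+7+0+8+4+4+2+4+4+3+8+4+9+3+2+9+1+4+7+3+1+1+9+5+7 = 185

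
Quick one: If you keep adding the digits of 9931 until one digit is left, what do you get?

4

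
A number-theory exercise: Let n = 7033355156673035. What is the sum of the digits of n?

7+0+3+3+3+5+5+1+5+6+6+7+3+0+3+5 = 62

62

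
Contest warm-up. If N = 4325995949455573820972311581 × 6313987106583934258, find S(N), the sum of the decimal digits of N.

225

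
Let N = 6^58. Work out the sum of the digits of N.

171

6^58 = 1357602166130257152481187563160405662935023616
Sum of its 46 digits: 171.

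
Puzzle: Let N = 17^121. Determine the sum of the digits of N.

674

17^121 = 76616002180346738267545237938536185201887900404800455820901373761063296965386288916093101577411852564605287178657660685771591824293029690436977763217
Sum of its 149 digits: 674.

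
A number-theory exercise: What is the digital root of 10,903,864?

1+0+9+0+3+8+6+4 = 31
3+1 = 4

4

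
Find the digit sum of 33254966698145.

71

3+3+2+5+4+9+6+6+6+9+8+1+4+5 = 71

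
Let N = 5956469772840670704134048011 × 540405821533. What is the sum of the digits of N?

5956469772840670704134048011 × 540405821533 = 3218910941028444542982285794741319620863
Sum of its 40 digits: 175.

175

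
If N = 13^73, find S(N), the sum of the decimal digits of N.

13^73 = 2079048967884476080047788451088036024992192911702789306913218557391594777834401453
Sum of its 82 digits: 382.

382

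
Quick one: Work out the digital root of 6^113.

The digital root of n equals n mod 9 (or 9 when 9 | n), so we need 6^113 mod 9.
6^113 ≡ 0 (mod 9), so the digital root is 9.

9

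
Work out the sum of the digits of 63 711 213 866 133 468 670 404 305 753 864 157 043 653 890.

182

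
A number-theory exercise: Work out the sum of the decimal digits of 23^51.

23^51 = 2806206568815996453517295598842263495093850076703159313599472092894727
Sum of its 70 digits: 341.

341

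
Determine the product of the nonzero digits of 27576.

2940

2×7×5×7×6 = 2940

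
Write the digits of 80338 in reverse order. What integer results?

83308

Reversing 80338 gives 83308.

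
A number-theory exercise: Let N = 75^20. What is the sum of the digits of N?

162

75^20 = 31712119389339932240545749664306640625
Sum of its 38 digits: 162.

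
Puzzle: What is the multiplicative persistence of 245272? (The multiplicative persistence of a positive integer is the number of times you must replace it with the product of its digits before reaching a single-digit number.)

2

245272 → 1120 → 0 (2 steps)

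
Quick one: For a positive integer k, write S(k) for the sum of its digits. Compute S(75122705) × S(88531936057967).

2233

S(75122705) = 7+5+1+2+2+7+0+5 = 29.
S(88531936057967) = 8+8+5+3+1+9+3+6+0+5+7+9+6+7 = 77.
29 · 77 = 2233.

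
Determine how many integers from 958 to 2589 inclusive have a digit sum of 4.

The integers in [958, 2589] that have a digit sum of 4: 1003, 1012, 1021, 1030, 1102, 1111, …, 2110, 2200.
16 qualify.

16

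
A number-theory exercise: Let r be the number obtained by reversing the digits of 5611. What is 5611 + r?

6776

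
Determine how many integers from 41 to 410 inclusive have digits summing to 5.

16

The integers in [41, 410] that have digits summing to 5: 41, 50, 104, 113, 122, 131, …, 401, 410.
16 qualify.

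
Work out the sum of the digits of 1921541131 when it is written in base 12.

59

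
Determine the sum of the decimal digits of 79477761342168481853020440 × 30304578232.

156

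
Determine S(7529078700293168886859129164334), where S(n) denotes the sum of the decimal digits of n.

151

7+5+2+9+0+7+8+7+0+0+2+9+3+1+6+8+8+8+6+8+5+9+1+2+9+1+6+4+3+3+4 = 151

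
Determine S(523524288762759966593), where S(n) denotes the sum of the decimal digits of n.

113

5+2+3+5+2+4+2+8+8+7+6+2+7+5+9+9+6+6+5+9+3 = 113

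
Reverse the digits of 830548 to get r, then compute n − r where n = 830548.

Reverse of 830548 is 845038.
830548 − 845038 = -14490

-14490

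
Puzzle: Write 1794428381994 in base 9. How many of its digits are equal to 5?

3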